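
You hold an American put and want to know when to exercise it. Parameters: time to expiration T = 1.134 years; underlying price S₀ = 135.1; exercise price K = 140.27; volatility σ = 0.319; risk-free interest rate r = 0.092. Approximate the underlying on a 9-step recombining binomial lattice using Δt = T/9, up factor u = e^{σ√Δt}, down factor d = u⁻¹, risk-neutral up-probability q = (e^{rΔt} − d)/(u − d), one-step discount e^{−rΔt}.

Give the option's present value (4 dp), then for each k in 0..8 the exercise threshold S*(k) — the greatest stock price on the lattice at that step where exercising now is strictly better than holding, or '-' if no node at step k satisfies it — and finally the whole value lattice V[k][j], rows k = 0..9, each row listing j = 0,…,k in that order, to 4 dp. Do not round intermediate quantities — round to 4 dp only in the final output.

price = 15.7467
boundary = - - 107.7213 96.1889 107.7213 96.1889 107.7213 96.1889 107.7213
tree:
15.7467
22.9883 9.4956
32.5487 14.7845 4.8854
44.0811 22.3286 8.2362 1.9394
54.3789 32.5487 13.5088 3.6127 0.4571
63.5742 44.0811 21.4167 6.6002 0.9696 0.0000
71.7851 54.3789 32.5487 11.7451 2.0568 0.0000 0.0000
79.1170 63.5742 44.0811 20.1294 4.3631 0.0000 0.0000 0.0000
85.6639 71.7851 54.3789 32.5487 9.2554 0.0000 0.0000 0.0000 0.0000
91.5099 79.1170 63.5742 44.0811 19.6335 0.0000 0.0000 0.0000 0.0000 0.0000

Δt=0.12600  u=1.11989  d=0.89294  q=0.52310  discount=0.98847
step 9 (expiry): payoffs max(K−S,0) = 91.5099 79.1170 63.5742 44.0811 19.6335 0.0000 0.0000 0.0000 0.0000 0.0000
step 8: (k=8,j=0): S=54.6061, (K−S)⁺=85.6639, hold=84.0473 ⇒ V=85.6639 exercise | (k=8,j=1): S=68.4849, (K−S)⁺=71.7851, hold=70.1685 ⇒ V=71.7851 exercise | (k=8,j=2): S=85.8911, (K−S)⁺=54.3789, hold=52.7623 ⇒ V=54.3789 exercise | (k=8,j=3): S=107.7213, (K−S)⁺=32.5487, hold=30.9320 ⇒ V=32.5487 exercise | (k=8,j=4): S=135.1000, (K−S)⁺=5.1700, hold=9.2554 ⇒ V=9.2554 continue | (k=8,j=5): S=169.4373, (K−S)⁺=0.0000, hold=0.0000 ⇒ V=0.0000 continue | (k=8,j=6): S=212.5018, (K−S)⁺=0.0000, hold=0.0000 ⇒ V=0.0000 continue | (k=8,j=7): S=266.5116, (K−S)⁺=0.0000, hold=0.0000 ⇒ V=0.0000 continue | (k=8,j=8): S=334.2487, (K−S)⁺=0.0000, hold=0.0000 ⇒ V=0.0000 continue  boundary S*=107.7213
step 7: (k=7,j=0): S=61.1530, (K−S)⁺=79.1170, hold=77.5004 ⇒ V=79.1170 exercise | (k=7,j=1): S=76.6958, (K−S)⁺=63.5742, hold=61.9576 ⇒ V=63.5742 exercise | (k=7,j=2): S=96.1889, (K−S)⁺=44.0811, hold=42.4645 ⇒ V=44.0811 exercise | (k=7,j=3): S=120.6365, (K−S)⁺=19.6335, hold=20.1294 ⇒ V=20.1294 continue | (k=7,j=4): S=151.2976, (K−S)⁺=0.0000, hold=4.3631 ⇒ V=4.3631 continue | (k=7,j=5): S=189.7517, (K−S)⁺=0.0000, hold=0.0000 ⇒ V=0.0000 continue | (k=7,j=6): S=237.9794, (K−S)⁺=0.0000, hold=0.0000 ⇒ V=0.0000 continue | (k=7,j=7): S=298.4647, (K−S)⁺=0.0000, hold=0.0000 ⇒ V=0.0000 continue  boundary S*=96.1889
step 6: (k=6,j=0): S=68.4849, (K−S)⁺=71.7851, hold=70.1685 ⇒ V=71.7851 exercise | (k=6,j=1): S=85.8911, (K−S)⁺=54.3789, hold=52.7623 ⇒ V=54.3789 exercise | (k=6,j=2): S=107.7213, (K−S)⁺=32.5487, hold=31.1884 ⇒ V=32.5487 exercise | (k=6,j=3): S=135.1000, (K−S)⁺=5.1700, hold=11.7451 ⇒ V=11.7451 continue | (k=6,j=4): S=169.4373, (K−S)⁺=0.0000, hold=2.0568 ⇒ V=2.0568 continue | (k=6,j=5): S=212.5018, (K−S)⁺=0.0000, hold=0.0000 ⇒ V=0.0000 continue | (k=6,j=6): S=266.5116, (K−S)⁺=0.0000, hold=0.0000 ⇒ V=0.0000 continue  boundary S*=107.7213
step 5: (k=5,j=0): S=76.6958, (K−S)⁺=63.5742, hold=61.9576 ⇒ V=63.5742 exercise | (k=5,j=1): S=96.1889, (K−S)⁺=44.0811, hold=42.4645 ⇒ V=44.0811 exercise | (k=5,j=2): S=120.6365, (K−S)⁺=19.6335, hold=21.4167 ⇒ V=21.4167 continue | (k=5,j=3): S=151.2976, (K−S)⁺=0.0000, hold=6.6002 ⇒ V=6.6002 continue | (k=5,j=4): S=189.7517, (K−S)⁺=0.0000, hold=0.9696 ⇒ V=0.9696 continue | (k=5,j=5): S=237.9794, (K−S)⁺=0.0000, hold=0.0000 ⇒ V=0.0000 continue  boundary S*=96.1889
step 4: (k=4,j=0): S=85.8911, (K−S)⁺=54.3789, hold=52.7623 ⇒ V=54.3789 exercise | (k=4,j=1): S=107.7213, (K−S)⁺=32.5487, hold=31.8541 ⇒ V=32.5487 exercise | (k=4,j=2): S=135.1000, (K−S)⁺=5.1700, hold=13.5088 ⇒ V=13.5088 continue | (k=4,j=3): S=169.4373, (K−S)⁺=0.0000, hold=3.6127 ⇒ V=3.6127 continue | (k=4,j=4): S=212.5018, (K−S)⁺=0.0000, hold=0.4571 ⇒ V=0.4571 continue  boundary S*=107.7213
step 3: (k=3,j=0): S=96.1889, (K−S)⁺=44.0811, hold=42.4645 ⇒ V=44.0811 exercise | (k=3,j=1): S=120.6365, (K−S)⁺=19.6335, hold=22.3286 ⇒ V=22.3286 continue | (k=3,j=2): S=151.2976, (K−S)⁺=0.0000, hold=8.2362 ⇒ V=8.2362 continue | (k=3,j=3): S=189.7517, (K−S)⁺=0.0000, hold=1.9394 ⇒ V=1.9394 continue  boundary S*=96.1889
step 2: (k=2,j=0): S=107.7213, (K−S)⁺=32.5487, hold=32.3256 ⇒ V=32.5487 exercise | (k=2,j=1): S=135.1000, (K−S)⁺=5.1700, hold=14.7845 ⇒ V=14.7845 continue | (k=2,j=2): S=169.4373, (K−S)⁺=0.0000, hold=4.8854 ⇒ V=4.8854 continue  boundary S*=107.7213
step 1: (k=1,j=0): S=120.6365, (K−S)⁺=19.6335, hold=22.9883 ⇒ V=22.9883 continue | (k=1,j=1): S=151.2976, (K−S)⁺=0.0000, hold=9.4956 ⇒ V=9.4956 continue  boundary S*=-
step 0: (k=0,j=0): S=135.1000, (K−S)⁺=5.1700, hold=15.7467 ⇒ V=15.7467 continue  boundary S*=-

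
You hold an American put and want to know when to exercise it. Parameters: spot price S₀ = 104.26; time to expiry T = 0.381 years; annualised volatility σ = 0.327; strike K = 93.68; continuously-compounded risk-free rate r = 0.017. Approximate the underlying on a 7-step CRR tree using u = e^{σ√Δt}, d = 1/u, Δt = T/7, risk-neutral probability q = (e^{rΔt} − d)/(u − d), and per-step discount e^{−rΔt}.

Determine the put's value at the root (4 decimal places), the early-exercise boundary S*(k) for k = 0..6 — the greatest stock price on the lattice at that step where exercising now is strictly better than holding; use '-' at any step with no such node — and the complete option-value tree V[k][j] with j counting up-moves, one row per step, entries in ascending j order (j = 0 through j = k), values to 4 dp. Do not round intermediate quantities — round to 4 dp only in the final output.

Δt=0.05443, u=1.07927, d=0.92655, q=0.48700, disc=e^(-rΔt)=0.99908
k=7 terminal: V=max(K-S,0) → 32.5584 22.4835 10.7480 0.0000 0.0000 0.0000 0.0000 0.0000
k=6: j=0 S=65.9670 intr=27.7130 cont=27.6264 V=27.7130[EX]; j=1 S=76.8405 intr=16.8395 cont=16.7528 V=16.8395[EX]; j=2 S=89.5064 intr=4.1736 cont=5.5086 V=5.5086[hold]; j=3 S=104.2600 intr=0.0000 cont=0.0000 V=0.0000[hold]; j=4 S=121.4455 intr=0.0000 cont=0.0000 V=0.0000[hold]; j=5 S=141.4637 intr=0.0000 cont=0.0000 V=0.0000[hold]; j=6 S=164.7816 intr=0.0000 cont=0.0000 V=0.0000[hold]  S*(6)=76.8405
k=5: j=0 S=71.1965 intr=22.4835 cont=22.3969 V=22.4835[EX]; j=1 S=82.9320 intr=10.7480 cont=11.3109 V=11.3109[hold]; j=2 S=96.6019 intr=0.0000 cont=2.8233 V=2.8233[hold]; j=3 S=112.5251 intr=0.0000 cont=0.0000 V=0.0000[hold]; j=4 S=131.0730 intr=0.0000 cont=0.0000 V=0.0000[hold]; j=5 S=152.6782 intr=0.0000 cont=0.0000 V=0.0000[hold]  S*(5)=71.1965
k=4: j=0 S=76.8405 intr=16.8395 cont=17.0267 V=17.0267[hold]; j=1 S=89.5064 intr=4.1736 cont=7.1708 V=7.1708[hold]; j=2 S=104.2600 intr=0.0000 cont=1.4470 V=1.4470[hold]; j=3 S=121.4455 intr=0.0000 cont=0.0000 V=0.0000[hold]; j=4 S=141.4637 intr=0.0000 cont=0.0000 V=0.0000[hold]  S*(4)=-
k=3: j=0 S=82.9320 intr=10.7480 cont=12.2156 V=12.2156[hold]; j=1 S=96.6019 intr=0.0000 cont=4.3793 V=4.3793[hold]; j=2 S=112.5251 intr=0.0000 cont=0.7416 V=0.7416[hold]; j=3 S=131.0730 intr=0.0000 cont=0.0000 V=0.0000[hold]  S*(3)=-
k=2: j=0 S=89.5064 intr=4.1736 cont=8.3916 V=8.3916[hold]; j=1 S=104.2600 intr=0.0000 cont=2.6054 V=2.6054[hold]; j=2 S=121.4455 intr=0.0000 cont=0.3801 V=0.3801[hold]  S*(2)=-
k=1: j=0 S=96.6019 intr=0.0000 cont=5.5685 V=5.5685[hold]; j=1 S=112.5251 intr=0.0000 cont=1.5203 V=1.5203[hold]  S*(1)=-
k=0: j=0 S=104.2600 intr=0.0000 cont=3.5937 V=3.5937[hold]  S*(0)=-

price = 3.5937
boundary = - - - - - 71.1965 76.8405
tree:
3.5937
5.5685 1.5203
8.3916 2.6054 0.3801
12.2156 4.3793 0.7416 0.0000
17.0267 7.1708 1.4470 0.0000 0.0000
22.4835 11.3109 2.8233 0.0000 0.0000 0.0000
27.7130 16.8395 5.5086 0.0000 0.0000 0.0000 0.0000
32.5584 22.4835 10.7480 0.0000 0.0000 0.0000 0.0000 0.0000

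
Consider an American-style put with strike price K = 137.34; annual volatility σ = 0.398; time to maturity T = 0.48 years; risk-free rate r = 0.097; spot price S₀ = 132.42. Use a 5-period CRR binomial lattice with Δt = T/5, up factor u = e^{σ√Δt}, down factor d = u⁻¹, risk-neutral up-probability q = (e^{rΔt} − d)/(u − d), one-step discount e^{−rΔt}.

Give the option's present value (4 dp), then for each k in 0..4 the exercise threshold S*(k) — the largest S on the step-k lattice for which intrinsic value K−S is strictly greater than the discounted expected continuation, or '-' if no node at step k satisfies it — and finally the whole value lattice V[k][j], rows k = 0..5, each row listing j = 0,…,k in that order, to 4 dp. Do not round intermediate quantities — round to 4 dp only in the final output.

price = 15.0214
boundary = - - 103.4768 91.4719 103.4768
tree:
15.0214
23.0374 7.5054
33.8632 12.9375 2.3627
45.8681 21.5144 4.8378 0.0000
56.4803 33.8632 9.9058 0.0000 0.0000
65.8613 45.8681 20.2828 0.0000 0.0000 0.0000

params: Δt=0.09600 u=1.13124 d=0.88398 q=0.50705 e^(-rΔt)=0.99073
t_5 payoffs: 65.8613 45.8681 20.2828 0.0000 0.0000 0.0000
t_4: node(4,0) S=80.8597 payoff=56.4803 vs cont=55.2073 → 56.4803 [stop]  node(4,1) S=103.4768 payoff=33.8632 vs cont=32.5903 → 33.8632 [stop]  node(4,2) S=132.4200 payoff=4.9200 vs cont=9.9058 → 9.9058 [wait]  node(4,3) S=169.4589 payoff=0.0000 vs cont=0.0000 → 0.0000 [wait]  node(4,4) S=216.8578 payoff=0.0000 vs cont=0.0000 → 0.0000 [wait]  ⇒ S*(4)=103.4768
t_3: node(3,0) S=91.4719 payoff=45.8681 vs cont=44.5952 → 45.8681 [stop]  node(3,1) S=117.0572 payoff=20.2828 vs cont=21.5144 → 21.5144 [wait]  node(3,2) S=149.7990 payoff=0.0000 vs cont=4.8378 → 4.8378 [wait]  node(3,3) S=191.6989 payoff=0.0000 vs cont=0.0000 → 0.0000 [wait]  ⇒ S*(3)=91.4719
t_2: node(2,0) S=103.4768 payoff=33.8632 vs cont=33.2090 → 33.8632 [stop]  node(2,1) S=132.4200 payoff=4.9200 vs cont=12.9375 → 12.9375 [wait]  node(2,2) S=169.4589 payoff=0.0000 vs cont=2.3627 → 2.3627 [wait]  ⇒ S*(2)=103.4768
t_1: node(1,0) S=117.0572 payoff=20.2828 vs cont=23.0374 → 23.0374 [wait]  node(1,1) S=149.7990 payoff=0.0000 vs cont=7.5054 → 7.5054 [wait]  ⇒ S*(1)=-
t_0: node(0,0) S=132.4200 payoff=4.9200 vs cont=15.0214 → 15.0214 [wait]  ⇒ S*(0)=-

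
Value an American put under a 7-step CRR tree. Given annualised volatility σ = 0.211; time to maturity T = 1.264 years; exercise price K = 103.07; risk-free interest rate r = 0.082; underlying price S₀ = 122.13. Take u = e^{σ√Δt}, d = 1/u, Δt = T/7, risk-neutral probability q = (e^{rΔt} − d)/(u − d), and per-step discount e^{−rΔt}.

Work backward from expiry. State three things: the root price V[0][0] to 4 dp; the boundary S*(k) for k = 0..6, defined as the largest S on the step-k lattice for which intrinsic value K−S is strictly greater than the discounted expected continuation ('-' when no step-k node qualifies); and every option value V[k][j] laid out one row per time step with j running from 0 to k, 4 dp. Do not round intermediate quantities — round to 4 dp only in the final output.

Δt=0.18057  u=1.09380  d=0.91424  q=0.56067  discount=0.98530
step 7 (expiry): payoffs max(K−S,0) = 37.8703 25.0646 9.7438 0.0000 0.0000 0.0000 0.0000 0.0000
step 6: (k=6,j=0): S=71.3157, (K−S)⁺=31.7543, hold=30.2394 ⇒ V=31.7543 exercise | (k=6,j=1): S=85.3226, (K−S)⁺=17.7474, hold=16.2325 ⇒ V=17.7474 exercise | (k=6,j=2): S=102.0806, (K−S)⁺=0.9894, hold=4.2178 ⇒ V=4.2178 continue | (k=6,j=3): S=122.1300, (K−S)⁺=0.0000, hold=0.0000 ⇒ V=0.0000 continue | (k=6,j=4): S=146.1173, (K−S)⁺=0.0000, hold=0.0000 ⇒ V=0.0000 continue | (k=6,j=5): S=174.8158, (K−S)⁺=0.0000, hold=0.0000 ⇒ V=0.0000 continue | (k=6,j=6): S=209.1510, (K−S)⁺=0.0000, hold=0.0000 ⇒ V=0.0000 continue  boundary S*=85.3226
step 5: (k=5,j=0): S=78.0054, (K−S)⁺=25.0646, hold=23.5497 ⇒ V=25.0646 exercise | (k=5,j=1): S=93.3262, (K−S)⁺=9.7438, hold=10.0124 ⇒ V=10.0124 continue | (k=5,j=2): S=111.6562, (K−S)⁺=0.0000, hold=1.8258 ⇒ V=1.8258 continue | (k=5,j=3): S=133.5863, (K−S)⁺=0.0000, hold=0.0000 ⇒ V=0.0000 continue | (k=5,j=4): S=159.8237, (K−S)⁺=0.0000, hold=0.0000 ⇒ V=0.0000 continue | (k=5,j=5): S=191.2143, (K−S)⁺=0.0000, hold=0.0000 ⇒ V=0.0000 continue  boundary S*=78.0054
step 4: (k=4,j=0): S=85.3226, (K−S)⁺=17.7474, hold=16.3809 ⇒ V=17.7474 exercise | (k=4,j=1): S=102.0806, (K−S)⁺=0.9894, hold=5.3427 ⇒ V=5.3427 continue | (k=4,j=2): S=122.1300, (K−S)⁺=0.0000, hold=0.7903 ⇒ V=0.7903 continue | (k=4,j=3): S=146.1173, (K−S)⁺=0.0000, hold=0.0000 ⇒ V=0.0000 continue | (k=4,j=4): S=174.8158, (K−S)⁺=0.0000, hold=0.0000 ⇒ V=0.0000 continue  boundary S*=85.3226
step 3: (k=3,j=0): S=93.3262, (K−S)⁺=9.7438, hold=10.6338 ⇒ V=10.6338 continue | (k=3,j=1): S=111.6562, (K−S)⁺=0.0000, hold=2.7493 ⇒ V=2.7493 continue | (k=3,j=2): S=133.5863, (K−S)⁺=0.0000, hold=0.3421 ⇒ V=0.3421 continue | (k=3,j=3): S=159.8237, (K−S)⁺=0.0000, hold=0.0000 ⇒ V=0.0000 continue  boundary S*=-
step 2: (k=2,j=0): S=102.0806, (K−S)⁺=0.9894, hold=6.1218 ⇒ V=6.1218 continue | (k=2,j=1): S=122.1300, (K−S)⁺=0.0000, hold=1.3791 ⇒ V=1.3791 continue | (k=2,j=2): S=146.1173, (K−S)⁺=0.0000, hold=0.1481 ⇒ V=0.1481 continue  boundary S*=-
step 1: (k=1,j=0): S=111.6562, (K−S)⁺=0.0000, hold=3.4118 ⇒ V=3.4118 continue | (k=1,j=1): S=133.5863, (K−S)⁺=0.0000, hold=0.6788 ⇒ V=0.6788 continue  boundary S*=-
step 0: (k=0,j=0): S=122.1300, (K−S)⁺=0.0000, hold=1.8518 ⇒ V=1.8518 continue  boundary S*=-

price = 1.8518
boundary = - - - - 85.3226 78.0054 85.3226
tree:
1.8518
3.4118 0.6788
6.1218 1.3791 0.1481
10.6338 2.7493 0.3421 0.0000
17.7474 5.3427 0.7903 0.0000 0.0000
25.0646 10.0124 1.8258 0.0000 0.0000 0.0000
31.7543 17.7474 4.2178 0.0000 0.0000 0.0000 0.0000
37.8703 25.0646 9.7438 0.0000 0.0000 0.0000 0.0000 0.0000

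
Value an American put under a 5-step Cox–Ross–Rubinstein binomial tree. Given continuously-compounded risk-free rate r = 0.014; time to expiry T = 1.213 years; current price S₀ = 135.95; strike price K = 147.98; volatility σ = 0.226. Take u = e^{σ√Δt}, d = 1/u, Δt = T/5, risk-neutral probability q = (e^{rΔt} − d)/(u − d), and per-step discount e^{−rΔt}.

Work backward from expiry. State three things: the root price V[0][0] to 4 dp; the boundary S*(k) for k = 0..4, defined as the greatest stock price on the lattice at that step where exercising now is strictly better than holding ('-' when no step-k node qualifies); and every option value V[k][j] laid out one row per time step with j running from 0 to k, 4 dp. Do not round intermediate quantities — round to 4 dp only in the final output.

Δt=0.24260  u=1.11775  d=0.89466  q=0.48745  discount=0.99661
step 5 (expiry): payoffs max(K−S,0) = 70.0577 50.6271 26.3514 0.0000 0.0000 0.0000
step 4: (k=4,j=0): S=87.0974, (K−S)⁺=60.8826, hold=60.3809 ⇒ V=60.8826 exercise | (k=4,j=1): S=108.8159, (K−S)⁺=39.1641, hold=38.6624 ⇒ V=39.1641 exercise | (k=4,j=2): S=135.9500, (K−S)⁺=12.0300, hold=13.4606 ⇒ V=13.4606 continue | (k=4,j=3): S=169.8503, (K−S)⁺=0.0000, hold=0.0000 ⇒ V=0.0000 continue | (k=4,j=4): S=212.2038, (K−S)⁺=0.0000, hold=0.0000 ⇒ V=0.0000 continue  boundary S*=108.8159
step 3: (k=3,j=0): S=97.3529, (K−S)⁺=50.6271, hold=50.1254 ⇒ V=50.6271 exercise | (k=3,j=1): S=121.6286, (K−S)⁺=26.3514, hold=26.5446 ⇒ V=26.5446 continue | (k=3,j=2): S=151.9577, (K−S)⁺=0.0000, hold=6.8758 ⇒ V=6.8758 continue | (k=3,j=3): S=189.8496, (K−S)⁺=0.0000, hold=0.0000 ⇒ V=0.0000 continue  boundary S*=97.3529
step 2: (k=2,j=0): S=108.8159, (K−S)⁺=39.1641, hold=38.7563 ⇒ V=39.1641 exercise | (k=2,j=1): S=135.9500, (K−S)⁺=12.0300, hold=16.8996 ⇒ V=16.8996 continue | (k=2,j=2): S=169.8503, (K−S)⁺=0.0000, hold=3.5123 ⇒ V=3.5123 continue  boundary S*=108.8159
step 1: (k=1,j=0): S=121.6286, (K−S)⁺=26.3514, hold=28.2153 ⇒ V=28.2153 continue | (k=1,j=1): S=151.9577, (K−S)⁺=0.0000, hold=10.3388 ⇒ V=10.3388 continue  boundary S*=-
step 0: (k=0,j=0): S=135.9500, (K−S)⁺=12.0300, hold=19.4352 ⇒ V=19.4352 continue  boundary S*=-

price = 19.4352
boundary = - - 108.8159 97.3529 108.8159
tree:
19.4352
28.2153 10.3388
39.1641 16.8996 3.5123
50.6271 26.5446 6.8758 0.0000
60.8826 39.1641 13.4606 0.0000 0.0000
70.0577 50.6271 26.3514 0.0000 0.0000 0.0000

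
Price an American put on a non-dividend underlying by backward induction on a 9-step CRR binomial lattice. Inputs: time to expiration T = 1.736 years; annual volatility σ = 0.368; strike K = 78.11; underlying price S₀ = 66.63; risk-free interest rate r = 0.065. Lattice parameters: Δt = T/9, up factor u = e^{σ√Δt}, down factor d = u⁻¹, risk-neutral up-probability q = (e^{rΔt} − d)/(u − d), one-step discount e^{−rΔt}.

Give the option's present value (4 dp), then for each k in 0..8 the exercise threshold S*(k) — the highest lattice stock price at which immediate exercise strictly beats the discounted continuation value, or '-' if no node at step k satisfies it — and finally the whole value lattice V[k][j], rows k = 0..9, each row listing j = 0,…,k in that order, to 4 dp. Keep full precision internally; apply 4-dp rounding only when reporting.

Δt=0.19289, u=1.17542, d=0.85076, q=0.49854, disc=e^(-rΔt)=0.98754
k=9 terminal: V=max(K-S,0) → 62.5523 56.6155 48.4131 37.0806 21.4237 0.0000 0.0000 0.0000 0.0000 0.0000
k=8: j=0 S=18.2867 intr=59.8233 cont=58.8500 V=59.8233[EX]; j=1 S=25.2650 intr=52.8450 cont=51.8718 V=52.8450[EX]; j=2 S=34.9062 intr=43.2038 cont=42.2306 V=43.2038[EX]; j=3 S=48.2266 intr=29.8834 cont=28.9102 V=29.8834[EX]; j=4 S=66.6300 intr=11.4800 cont=10.6092 V=11.4800[EX]; j=5 S=92.0562 intr=0.0000 cont=0.0000 V=0.0000[hold]; j=6 S=127.1852 intr=0.0000 cont=0.0000 V=0.0000[hold]; j=7 S=175.7195 intr=0.0000 cont=0.0000 V=0.0000[hold]; j=8 S=242.7747 intr=0.0000 cont=0.0000 V=0.0000[hold]  S*(8)=66.6300
k=7: j=0 S=21.4945 intr=56.6155 cont=55.6423 V=56.6155[EX]; j=1 S=29.6969 intr=48.4131 cont=47.4399 V=48.4131[EX]; j=2 S=41.0294 intr=37.0806 cont=36.1074 V=37.0806[EX]; j=3 S=56.6863 intr=21.4237 cont=20.4505 V=21.4237[EX]; j=4 S=78.3180 intr=0.0000 cont=5.6850 V=5.6850[hold]; j=5 S=108.2044 intr=0.0000 cont=0.0000 V=0.0000[hold]; j=6 S=149.4956 intr=0.0000 cont=0.0000 V=0.0000[hold]; j=7 S=206.5436 intr=0.0000 cont=0.0000 V=0.0000[hold]  S*(7)=56.6863
k=6: j=0 S=25.2650 intr=52.8450 cont=51.8718 V=52.8450[EX]; j=1 S=34.9062 intr=43.2038 cont=42.2306 V=43.2038[EX]; j=2 S=48.2266 intr=29.8834 cont=28.9102 V=29.8834[EX]; j=3 S=66.6300 intr=11.4800 cont=13.4081 V=13.4081[hold]; j=4 S=92.0562 intr=0.0000 cont=2.8153 V=2.8153[hold]; j=5 S=127.1852 intr=0.0000 cont=0.0000 V=0.0000[hold]; j=6 S=175.7195 intr=0.0000 cont=0.0000 V=0.0000[hold]  S*(6)=48.2266
k=5: j=0 S=29.6969 intr=48.4131 cont=47.4399 V=48.4131[EX]; j=1 S=41.0294 intr=37.0806 cont=36.1074 V=37.0806[EX]; j=2 S=56.6863 intr=21.4237 cont=21.3997 V=21.4237[EX]; j=3 S=78.3180 intr=0.0000 cont=8.0258 V=8.0258[hold]; j=4 S=108.2044 intr=0.0000 cont=1.3941 V=1.3941[hold]; j=5 S=149.4956 intr=0.0000 cont=0.0000 V=0.0000[hold]  S*(5)=56.6863
k=4: j=0 S=34.9062 intr=43.2038 cont=42.2306 V=43.2038[EX]; j=1 S=48.2266 intr=29.8834 cont=28.9102 V=29.8834[EX]; j=2 S=66.6300 intr=11.4800 cont=14.5606 V=14.5606[hold]; j=3 S=92.0562 intr=0.0000 cont=4.6608 V=4.6608[hold]; j=4 S=127.1852 intr=0.0000 cont=0.6904 V=0.6904[hold]  S*(4)=48.2266
k=3: j=0 S=41.0294 intr=37.0806 cont=36.1074 V=37.0806[EX]; j=1 S=56.6863 intr=21.4237 cont=21.9671 V=21.9671[hold]; j=2 S=78.3180 intr=0.0000 cont=9.5052 V=9.5052[hold]; j=3 S=108.2044 intr=0.0000 cont=2.6480 V=2.6480[hold]  S*(3)=41.0294
k=2: j=0 S=48.2266 intr=29.8834 cont=29.1778 V=29.8834[EX]; j=1 S=66.6300 intr=11.4800 cont=15.5580 V=15.5580[hold]; j=2 S=92.0562 intr=0.0000 cont=6.0107 V=6.0107[hold]  S*(2)=48.2266
k=1: j=0 S=56.6863 intr=21.4237 cont=22.4582 V=22.4582[hold]; j=1 S=78.3180 intr=0.0000 cont=10.6637 V=10.6637[hold]  S*(1)=-
k=0: j=0 S=66.6300 intr=11.4800 cont=16.3716 V=16.3716[hold]  S*(0)=-

price = 16.3716
boundary = - - 48.2266 41.0294 48.2266 56.6863 48.2266 56.6863 66.6300
tree:
16.3716
22.4582 10.6637
29.8834 15.5580 6.0107
37.0806 21.9671 9.5052 2.6480
43.2038 29.8834 14.5606 4.6608 0.6904
48.4131 37.0806 21.4237 8.0258 1.3941 0.0000
52.8450 43.2038 29.8834 13.4081 2.8153 0.0000 0.0000
56.6155 48.4131 37.0806 21.4237 5.6850 0.0000 0.0000 0.0000
59.8233 52.8450 43.2038 29.8834 11.4800 0.0000 0.0000 0.0000 0.0000
62.5523 56.6155 48.4131 37.0806 21.4237 0.0000 0.0000 0.0000 0.0000 0.0000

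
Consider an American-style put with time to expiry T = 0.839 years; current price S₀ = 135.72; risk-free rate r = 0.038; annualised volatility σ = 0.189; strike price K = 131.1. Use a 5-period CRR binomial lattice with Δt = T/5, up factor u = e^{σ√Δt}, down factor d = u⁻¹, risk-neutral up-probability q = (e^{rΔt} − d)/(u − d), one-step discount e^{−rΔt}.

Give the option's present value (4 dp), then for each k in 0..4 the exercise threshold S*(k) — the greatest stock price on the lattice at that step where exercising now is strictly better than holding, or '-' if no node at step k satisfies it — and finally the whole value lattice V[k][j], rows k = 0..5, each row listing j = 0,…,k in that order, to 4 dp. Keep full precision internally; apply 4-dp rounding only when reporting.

Δt=0.16780, u=1.08050, d=0.92550, q=0.52192, disc=e^(-rΔt)=0.99364
k=5 terminal: V=max(K-S,0) → 38.9434 23.5096 5.4911 0.0000 0.0000 0.0000
k=4: j=0 S=99.5750 intr=31.5250 cont=30.6918 V=31.5250[EX]; j=1 S=116.2511 intr=14.8489 cont=14.0156 V=14.8489[EX]; j=2 S=135.7200 intr=0.0000 cont=2.6085 V=2.6085[hold]; j=3 S=158.4494 intr=0.0000 cont=0.0000 V=0.0000[hold]; j=4 S=184.9855 intr=0.0000 cont=0.0000 V=0.0000[hold]  S*(4)=116.2511
k=3: j=0 S=107.5904 intr=23.5096 cont=22.6763 V=23.5096[EX]; j=1 S=125.6089 intr=5.4911 cont=8.4066 V=8.4066[hold]; j=2 S=146.6450 intr=0.0000 cont=1.2391 V=1.2391[hold]; j=3 S=171.2041 intr=0.0000 cont=0.0000 V=0.0000[hold]  S*(3)=107.5904
k=2: j=0 S=116.2511 intr=14.8489 cont=15.5276 V=15.5276[hold]; j=1 S=135.7200 intr=0.0000 cont=4.6360 V=4.6360[hold]; j=2 S=158.4494 intr=0.0000 cont=0.5886 V=0.5886[hold]  S*(2)=-
k=1: j=0 S=125.6089 intr=5.4911 cont=9.7805 V=9.7805[hold]; j=1 S=146.6450 intr=0.0000 cont=2.5076 V=2.5076[hold]  S*(1)=-
k=0: j=0 S=135.7200 intr=0.0000 cont=5.9465 V=5.9465[hold]  S*(0)=-

price = 5.9465
boundary = - - - 107.5904 116.2511
tree:
5.9465
9.7805 2.5076
15.5276 4.6360 0.5886
23.5096 8.4066 1.2391 0.0000
31.5250 14.8489 2.6085 0.0000 0.0000
38.9434 23.5096 5.4911 0.0000 0.0000 0.0000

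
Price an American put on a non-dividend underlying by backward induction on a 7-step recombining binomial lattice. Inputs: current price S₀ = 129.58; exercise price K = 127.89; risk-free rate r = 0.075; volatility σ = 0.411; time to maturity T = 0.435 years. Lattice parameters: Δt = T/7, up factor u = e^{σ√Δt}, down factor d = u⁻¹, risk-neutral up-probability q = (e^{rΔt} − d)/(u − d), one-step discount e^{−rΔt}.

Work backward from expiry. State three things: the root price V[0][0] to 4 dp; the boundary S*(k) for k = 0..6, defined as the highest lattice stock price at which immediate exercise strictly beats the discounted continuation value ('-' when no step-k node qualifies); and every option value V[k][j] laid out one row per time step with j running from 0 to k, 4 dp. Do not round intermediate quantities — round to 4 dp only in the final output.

Δt=0.06214, u=1.10789, d=0.90262, q=0.49717, disc=e^(-rΔt)=0.99535
k=7 terminal: V=max(K-S,0) → 64.6393 50.2550 32.5995 10.9288 0.0000 0.0000 0.0000 0.0000
k=6: j=0 S=70.0747 intr=57.8153 cont=57.2206 V=57.8153[EX]; j=1 S=86.0109 intr=41.8791 cont=41.2844 V=41.8791[EX]; j=2 S=105.5713 intr=22.3187 cont=21.7240 V=22.3187[EX]; j=3 S=129.5800 intr=0.0000 cont=5.4698 V=5.4698[hold]; j=4 S=159.0487 intr=0.0000 cont=0.0000 V=0.0000[hold]; j=5 S=195.2191 intr=0.0000 cont=0.0000 V=0.0000[hold]; j=6 S=239.6152 intr=0.0000 cont=0.0000 V=0.0000[hold]  S*(6)=105.5713
k=5: j=0 S=77.6350 intr=50.2550 cont=49.6603 V=50.2550[EX]; j=1 S=95.2905 intr=32.5995 cont=32.0048 V=32.5995[EX]; j=2 S=116.9612 intr=10.9288 cont=13.8772 V=13.8772[hold]; j=3 S=143.5602 intr=0.0000 cont=2.7376 V=2.7376[hold]; j=4 S=176.2082 intr=0.0000 cont=0.0000 V=0.0000[hold]; j=5 S=216.2810 intr=0.0000 cont=0.0000 V=0.0000[hold]  S*(5)=95.2905
k=4: j=0 S=86.0109 intr=41.8791 cont=41.2844 V=41.8791[EX]; j=1 S=105.5713 intr=22.3187 cont=23.1831 V=23.1831[hold]; j=2 S=129.5800 intr=0.0000 cont=8.3002 V=8.3002[hold]; j=3 S=159.0487 intr=0.0000 cont=1.3702 V=1.3702[hold]; j=4 S=195.2191 intr=0.0000 cont=0.0000 V=0.0000[hold]  S*(4)=86.0109
k=3: j=0 S=95.2905 intr=32.5995 cont=32.4325 V=32.5995[EX]; j=1 S=116.9612 intr=10.9288 cont=15.7104 V=15.7104[hold]; j=2 S=143.5602 intr=0.0000 cont=4.8322 V=4.8322[hold]; j=3 S=176.2082 intr=0.0000 cont=0.6858 V=0.6858[hold]  S*(3)=95.2905
k=2: j=0 S=105.5713 intr=22.3187 cont=24.0902 V=24.0902[hold]; j=1 S=129.5800 intr=0.0000 cont=10.2542 V=10.2542[hold]; j=2 S=159.0487 intr=0.0000 cont=2.7579 V=2.7579[hold]  S*(2)=-
k=1: j=0 S=116.9612 intr=10.9288 cont=17.1314 V=17.1314[hold]; j=1 S=143.5602 intr=0.0000 cont=6.4969 V=6.4969[hold]  S*(1)=-
k=0: j=0 S=129.5800 intr=0.0000 cont=11.7892 V=11.7892[hold]  S*(0)=-

price = 11.7892
boundary = - - - 95.2905 86.0109 95.2905 105.5713
tree:
11.7892
17.1314 6.4969
24.0902 10.2542 2.7579
32.5995 15.7104 4.8322 0.6858
41.8791 23.1831 8.3002 1.3702 0.0000
50.2550 32.5995 13.8772 2.7376 0.0000 0.0000
57.8153 41.8791 22.3187 5.4698 0.0000 0.0000 0.0000
64.6393 50.2550 32.5995 10.9288 0.0000 0.0000 0.0000 0.0000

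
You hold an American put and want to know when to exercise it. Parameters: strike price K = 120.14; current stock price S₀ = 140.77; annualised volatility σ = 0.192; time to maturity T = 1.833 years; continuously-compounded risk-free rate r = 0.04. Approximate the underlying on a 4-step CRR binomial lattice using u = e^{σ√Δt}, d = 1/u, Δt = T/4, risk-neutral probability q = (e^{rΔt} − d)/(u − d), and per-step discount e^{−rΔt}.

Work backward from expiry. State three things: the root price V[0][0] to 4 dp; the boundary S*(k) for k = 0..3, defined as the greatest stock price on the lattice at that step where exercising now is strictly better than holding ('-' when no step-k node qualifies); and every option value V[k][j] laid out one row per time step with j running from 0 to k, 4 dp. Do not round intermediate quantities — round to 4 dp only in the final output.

params: Δt=0.45825 u=1.13880 d=0.87812 q=0.53852 e^(-rΔt)=0.98184
t_4 payoffs: 36.4402 11.5932 0.0000 0.0000 0.0000
t_3: node(3,0) S=95.3171 payoff=24.8229 vs cont=22.6408 → 24.8229 [stop]  node(3,1) S=123.6129 payoff=0.0000 vs cont=5.2529 → 5.2529 [wait]  node(3,2) S=160.3085 payoff=0.0000 vs cont=0.0000 → 0.0000 [wait]  node(3,3) S=207.8976 payoff=0.0000 vs cont=0.0000 → 0.0000 [wait]  ⇒ S*(3)=95.3171
t_2: node(2,0) S=108.5468 payoff=11.5932 vs cont=14.0247 → 14.0247 [wait]  node(2,1) S=140.7700 payoff=0.0000 vs cont=2.3801 → 2.3801 [wait]  node(2,2) S=182.5589 payoff=0.0000 vs cont=0.0000 → 0.0000 [wait]  ⇒ S*(2)=-
t_1: node(1,0) S=123.6129 payoff=0.0000 vs cont=7.6130 → 7.6130 [wait]  node(1,1) S=160.3085 payoff=0.0000 vs cont=1.0784 → 1.0784 [wait]  ⇒ S*(1)=-
t_0: node(0,0) S=140.7700 payoff=0.0000 vs cont=4.0197 → 4.0197 [wait]  ⇒ S*(0)=-

price = 4.0197
boundary = - - - 95.3171
tree:
4.0197
7.6130 1.0784
14.0247 2.3801 0.0000
24.8229 5.2529 0.0000 0.0000
36.4402 11.5932 0.0000 0.0000 0.0000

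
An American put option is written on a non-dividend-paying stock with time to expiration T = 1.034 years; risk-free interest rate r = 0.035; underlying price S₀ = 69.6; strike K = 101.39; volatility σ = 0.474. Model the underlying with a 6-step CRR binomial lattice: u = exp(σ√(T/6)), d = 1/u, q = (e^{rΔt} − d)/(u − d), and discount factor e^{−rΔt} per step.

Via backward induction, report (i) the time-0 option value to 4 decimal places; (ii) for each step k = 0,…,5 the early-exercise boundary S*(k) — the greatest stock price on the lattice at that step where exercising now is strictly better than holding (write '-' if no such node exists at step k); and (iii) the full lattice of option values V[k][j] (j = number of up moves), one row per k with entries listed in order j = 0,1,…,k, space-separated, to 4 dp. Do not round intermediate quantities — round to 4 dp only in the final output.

Δt=0.17233, u=1.21747, d=0.82138, q=0.46624, disc=e^(-rΔt)=0.99399
k=6 terminal: V=max(K-S,0) → 80.0169 69.7103 54.4335 31.7900 0.0000 0.0000 0.0000
k=5: j=0 S=26.0210 intr=75.3690 cont=74.7593 V=75.3690[EX]; j=1 S=38.5690 intr=62.8210 cont=62.2113 V=62.8210[EX]; j=2 S=57.1679 intr=44.2221 cont=43.6124 V=44.2221[EX]; j=3 S=84.7357 intr=16.6543 cont=16.8662 V=16.8662[hold]; j=4 S=125.5972 intr=0.0000 cont=0.0000 V=0.0000[hold]; j=5 S=186.1632 intr=0.0000 cont=0.0000 V=0.0000[hold]  S*(5)=57.1679
k=4: j=0 S=31.6797 intr=69.7103 cont=69.1006 V=69.7103[EX]; j=1 S=46.9565 intr=54.4335 cont=53.8238 V=54.4335[EX]; j=2 S=69.6000 intr=31.7900 cont=31.2785 V=31.7900[EX]; j=3 S=103.1628 intr=0.0000 cont=8.9484 V=8.9484[hold]; j=4 S=152.9104 intr=0.0000 cont=0.0000 V=0.0000[hold]  S*(4)=69.6000
k=3: j=0 S=38.5690 intr=62.8210 cont=62.2113 V=62.8210[EX]; j=1 S=57.1679 intr=44.2221 cont=43.6124 V=44.2221[EX]; j=2 S=84.7357 intr=16.6543 cont=21.0132 V=21.0132[hold]; j=3 S=125.5972 intr=0.0000 cont=4.7476 V=4.7476[hold]  S*(3)=57.1679
k=2: j=0 S=46.9565 intr=54.4335 cont=53.8238 V=54.4335[EX]; j=1 S=69.6000 intr=31.7900 cont=33.2003 V=33.2003[hold]; j=2 S=103.1628 intr=0.0000 cont=13.3488 V=13.3488[hold]  S*(2)=46.9565
k=1: j=0 S=57.1679 intr=44.2221 cont=44.2660 V=44.2660[hold]; j=1 S=84.7357 intr=16.6543 cont=23.8008 V=23.8008[hold]  S*(1)=-
k=0: j=0 S=69.6000 intr=31.7900 cont=34.5155 V=34.5155[hold]  S*(0)=-

price = 34.5155
boundary = - - 46.9565 57.1679 69.6000 57.1679
tree:
34.5155
44.2660 23.8008
54.4335 33.2003 13.3488
62.8210 44.2221 21.0132 4.7476
69.7103 54.4335 31.7900 8.9484 0.0000
75.3690 62.8210 44.2221 16.8662 0.0000 0.0000
80.0169 69.7103 54.4335 31.7900 0.0000 0.0000 0.0000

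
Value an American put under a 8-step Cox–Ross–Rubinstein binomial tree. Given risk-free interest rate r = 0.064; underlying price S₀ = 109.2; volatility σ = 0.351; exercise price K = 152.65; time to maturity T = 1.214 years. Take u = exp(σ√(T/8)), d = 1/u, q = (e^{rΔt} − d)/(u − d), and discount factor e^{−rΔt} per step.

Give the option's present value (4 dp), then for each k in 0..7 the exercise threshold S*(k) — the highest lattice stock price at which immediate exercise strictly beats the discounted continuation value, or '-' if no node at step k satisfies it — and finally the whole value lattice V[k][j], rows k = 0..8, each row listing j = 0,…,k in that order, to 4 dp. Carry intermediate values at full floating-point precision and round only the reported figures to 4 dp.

price = 44.2417
boundary = - 95.2446 83.0727 95.2446 109.2000 95.2446 109.2000 125.2001
tree:
44.2417
57.4054 32.0151
69.5773 43.6526 21.0678
80.1937 57.4054 30.8287 11.7733
89.4533 69.5773 43.4500 18.8802 4.9366
97.5296 80.1937 57.4054 29.2919 8.8961 1.0959
104.5738 89.4533 69.5773 43.4500 15.7855 2.2197 0.0000
110.7178 97.5296 80.1937 57.4054 27.4499 4.4956 0.0000 0.0000
116.0766 104.5738 89.4533 69.5773 43.4500 9.1054 0.0000 0.0000 0.0000

Δt=0.15175, u=1.14652, d=0.87220, q=0.50145, disc=e^(-rΔt)=0.99034
k=8 terminal: V=max(K-S,0) → 116.0766 104.5738 89.4533 69.5773 43.4500 9.1054 0.0000 0.0000 0.0000
k=7: j=0 S=41.9322 intr=110.7178 cont=109.2424 V=110.7178[EX]; j=1 S=55.1204 intr=97.5296 cont=96.0543 V=97.5296[EX]; j=2 S=72.4563 intr=80.1937 cont=78.7183 V=80.1937[EX]; j=3 S=95.2446 intr=57.4054 cont=55.9300 V=57.4054[EX]; j=4 S=125.2001 intr=27.4499 cont=25.9745 V=27.4499[EX]; j=5 S=164.5770 intr=0.0000 cont=4.4956 V=4.4956[hold]; j=6 S=216.3382 intr=0.0000 cont=0.0000 V=0.0000[hold]; j=7 S=284.3790 intr=0.0000 cont=0.0000 V=0.0000[hold]  S*(7)=125.2001
k=6: j=0 S=48.0762 intr=104.5738 cont=103.0985 V=104.5738[EX]; j=1 S=63.1967 intr=89.4533 cont=87.9780 V=89.4533[EX]; j=2 S=83.0727 intr=69.5773 cont=68.1019 V=69.5773[EX]; j=3 S=109.2000 intr=43.4500 cont=41.9746 V=43.4500[EX]; j=4 S=143.5446 intr=9.1054 cont=15.7855 V=15.7855[hold]; j=5 S=188.6910 intr=0.0000 cont=2.2197 V=2.2197[hold]; j=6 S=248.0364 intr=0.0000 cont=0.0000 V=0.0000[hold]  S*(6)=109.2000
k=5: j=0 S=55.1204 intr=97.5296 cont=96.0543 V=97.5296[EX]; j=1 S=72.4563 intr=80.1937 cont=78.7183 V=80.1937[EX]; j=2 S=95.2446 intr=57.4054 cont=55.9300 V=57.4054[EX]; j=3 S=125.2001 intr=27.4499 cont=29.2919 V=29.2919[hold]; j=4 S=164.5770 intr=0.0000 cont=8.8961 V=8.8961[hold]; j=5 S=216.3382 intr=0.0000 cont=1.0959 V=1.0959[hold]  S*(5)=95.2446
k=4: j=0 S=63.1967 intr=89.4533 cont=87.9780 V=89.4533[EX]; j=1 S=83.0727 intr=69.5773 cont=68.1019 V=69.5773[EX]; j=2 S=109.2000 intr=43.4500 cont=42.8894 V=43.4500[EX]; j=3 S=143.5446 intr=9.1054 cont=18.8802 V=18.8802[hold]; j=4 S=188.6910 intr=0.0000 cont=4.9366 V=4.9366[hold]  S*(4)=109.2000
k=3: j=0 S=72.4563 intr=80.1937 cont=78.7183 V=80.1937[EX]; j=1 S=95.2446 intr=57.4054 cont=55.9300 V=57.4054[EX]; j=2 S=125.2001 intr=27.4499 cont=30.8287 V=30.8287[hold]; j=3 S=164.5770 intr=0.0000 cont=11.7733 V=11.7733[hold]  S*(3)=95.2446
k=2: j=0 S=83.0727 intr=69.5773 cont=68.1019 V=69.5773[EX]; j=1 S=109.2000 intr=43.4500 cont=43.6526 V=43.6526[hold]; j=2 S=143.5446 intr=9.1054 cont=21.0678 V=21.0678[hold]  S*(2)=83.0727
k=1: j=0 S=95.2446 intr=57.4054 cont=56.0306 V=57.4054[EX]; j=1 S=125.2001 intr=27.4499 cont=32.0151 V=32.0151[hold]  S*(1)=95.2446
k=0: j=0 S=109.2000 intr=43.4500 cont=44.2417 V=44.2417[hold]  S*(0)=-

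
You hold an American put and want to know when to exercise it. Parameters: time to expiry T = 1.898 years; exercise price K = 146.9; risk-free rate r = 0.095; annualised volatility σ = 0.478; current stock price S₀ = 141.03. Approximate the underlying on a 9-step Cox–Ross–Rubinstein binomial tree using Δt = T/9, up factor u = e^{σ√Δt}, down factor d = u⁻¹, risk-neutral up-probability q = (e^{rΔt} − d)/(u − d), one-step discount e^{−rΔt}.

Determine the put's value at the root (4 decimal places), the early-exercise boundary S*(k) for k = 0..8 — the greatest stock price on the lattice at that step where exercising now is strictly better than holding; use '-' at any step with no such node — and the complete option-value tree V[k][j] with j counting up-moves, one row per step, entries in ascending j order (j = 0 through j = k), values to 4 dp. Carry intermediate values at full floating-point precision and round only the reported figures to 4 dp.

price = 29.7348
boundary = - - - 72.9987 90.9175 72.9987 90.9175 72.9987 90.9175
tree:
29.7348
41.4614 18.8070
56.2050 27.8901 10.1685
73.9013 40.1812 16.3011 4.2318
88.2885 55.9825 25.4609 7.4799 1.0399
99.8401 73.9013 38.5130 12.9833 2.0846 0.0000
109.1150 88.2885 55.9825 21.9950 4.1789 0.0000 0.0000
116.5620 99.8401 73.9013 36.0093 8.3772 0.0000 0.0000 0.0000
122.5413 109.1150 88.2885 55.9825 16.7935 0.0000 0.0000 0.0000 0.0000
127.3421 116.5620 99.8401 73.9013 33.6653 0.0000 0.0000 0.0000 0.0000 0.0000

Δt=0.21089, u=1.24547, d=0.80291, q=0.49107, disc=e^(-rΔt)=0.98016
k=9 terminal: V=max(K-S,0) → 127.3421 116.5620 99.8401 73.9013 33.6653 0.0000 0.0000 0.0000 0.0000 0.0000
k=8: j=0 S=24.3587 intr=122.5413 cont=119.6275 V=122.5413[EX]; j=1 S=37.7850 intr=109.1150 cont=106.2013 V=109.1150[EX]; j=2 S=58.6115 intr=88.2885 cont=85.3747 V=88.2885[EX]; j=3 S=90.9175 intr=55.9825 cont=53.0688 V=55.9825[EX]; j=4 S=141.0300 intr=5.8700 cont=16.7935 V=16.7935[hold]; j=5 S=218.7639 intr=0.0000 cont=0.0000 V=0.0000[hold]; j=6 S=339.3437 intr=0.0000 cont=0.0000 V=0.0000[hold]; j=7 S=526.3856 intr=0.0000 cont=0.0000 V=0.0000[hold]; j=8 S=816.5224 intr=0.0000 cont=0.0000 V=0.0000[hold]  S*(8)=90.9175
k=7: j=0 S=30.3380 intr=116.5620 cont=113.6482 V=116.5620[EX]; j=1 S=47.0599 intr=99.8401 cont=96.9263 V=99.8401[EX]; j=2 S=72.9987 intr=73.9013 cont=70.9875 V=73.9013[EX]; j=3 S=113.2347 intr=33.6653 cont=36.0093 V=36.0093[hold]; j=4 S=175.6482 intr=0.0000 cont=8.3772 V=8.3772[hold]; j=5 S=272.4631 intr=0.0000 cont=0.0000 V=0.0000[hold]; j=6 S=422.6413 intr=0.0000 cont=0.0000 V=0.0000[hold]; j=7 S=655.5956 intr=0.0000 cont=0.0000 V=0.0000[hold]  S*(7)=72.9987
k=6: j=0 S=37.7850 intr=109.1150 cont=106.2013 V=109.1150[EX]; j=1 S=58.6115 intr=88.2885 cont=85.3747 V=88.2885[EX]; j=2 S=90.9175 intr=55.9825 cont=54.1970 V=55.9825[EX]; j=3 S=141.0300 intr=5.8700 cont=21.9950 V=21.9950[hold]; j=4 S=218.7639 intr=0.0000 cont=4.1789 V=4.1789[hold]; j=5 S=339.3437 intr=0.0000 cont=0.0000 V=0.0000[hold]; j=6 S=526.3856 intr=0.0000 cont=0.0000 V=0.0000[hold]  S*(6)=90.9175
k=5: j=0 S=47.0599 intr=99.8401 cont=96.9263 V=99.8401[EX]; j=1 S=72.9987 intr=73.9013 cont=70.9875 V=73.9013[EX]; j=2 S=113.2347 intr=33.6653 cont=38.5130 V=38.5130[hold]; j=3 S=175.6482 intr=0.0000 cont=12.9833 V=12.9833[hold]; j=4 S=272.4631 intr=0.0000 cont=2.0846 V=2.0846[hold]; j=5 S=422.6413 intr=0.0000 cont=0.0000 V=0.0000[hold]  S*(5)=72.9987
k=4: j=0 S=58.6115 intr=88.2885 cont=85.3747 V=88.2885[EX]; j=1 S=90.9175 intr=55.9825 cont=55.4021 V=55.9825[EX]; j=2 S=141.0300 intr=5.8700 cont=25.4609 V=25.4609[hold]; j=3 S=218.7639 intr=0.0000 cont=7.4799 V=7.4799[hold]; j=4 S=339.3437 intr=0.0000 cont=1.0399 V=1.0399[hold]  S*(4)=90.9175
k=3: j=0 S=72.9987 intr=73.9013 cont=70.9875 V=73.9013[EX]; j=1 S=113.2347 intr=33.6653 cont=40.1812 V=40.1812[hold]; j=2 S=175.6482 intr=0.0000 cont=16.3011 V=16.3011[hold]; j=3 S=272.4631 intr=0.0000 cont=4.2318 V=4.2318[hold]  S*(3)=72.9987
k=2: j=0 S=90.9175 intr=55.9825 cont=56.2050 V=56.2050[hold]; j=1 S=141.0300 intr=5.8700 cont=27.8901 V=27.8901[hold]; j=2 S=218.7639 intr=0.0000 cont=10.1685 V=10.1685[hold]  S*(2)=-
k=1: j=0 S=113.2347 intr=33.6653 cont=41.4614 V=41.4614[hold]; j=1 S=175.6482 intr=0.0000 cont=18.8070 V=18.8070[hold]  S*(1)=-
k=0: j=0 S=141.0300 intr=5.8700 cont=29.7348 V=29.7348[hold]  S*(0)=-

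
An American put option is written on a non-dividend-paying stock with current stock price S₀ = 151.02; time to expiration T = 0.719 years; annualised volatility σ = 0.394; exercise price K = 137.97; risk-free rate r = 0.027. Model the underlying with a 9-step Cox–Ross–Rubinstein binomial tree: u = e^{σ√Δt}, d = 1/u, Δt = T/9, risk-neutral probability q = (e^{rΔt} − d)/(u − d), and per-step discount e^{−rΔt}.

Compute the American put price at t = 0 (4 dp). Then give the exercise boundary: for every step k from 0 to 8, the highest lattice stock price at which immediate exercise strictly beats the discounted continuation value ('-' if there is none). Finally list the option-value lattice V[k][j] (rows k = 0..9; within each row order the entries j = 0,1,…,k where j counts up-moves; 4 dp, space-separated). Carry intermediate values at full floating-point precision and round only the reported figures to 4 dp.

price = 12.2401
boundary = - - - - - 86.5393 96.7337 108.1289 120.8666
tree:
12.2401
17.3718 6.7769
23.9947 10.3282 2.9886
32.1182 15.3672 4.9561 0.8864
41.4710 22.2053 8.0832 1.6159 0.1059
51.4307 30.9475 12.9046 2.9350 0.2047 0.0000
60.5507 41.2363 20.0228 5.3085 0.3960 0.0000 0.0000
68.7096 51.4307 29.8411 9.5551 0.7659 0.0000 0.0000 0.0000
76.0086 60.5507 41.2363 17.1034 1.4814 0.0000 0.0000 0.0000 0.0000
82.5385 68.7096 51.4307 29.8411 2.8653 0.0000 0.0000 0.0000 0.0000 0.0000

Δt=0.07989  u=1.11780  d=0.89461  q=0.48186  discount=0.99785
step 9 (expiry): payoffs max(K−S,0) = 82.5385 68.7096 51.4307 29.8411 2.8653 0.0000 0.0000 0.0000 0.0000 0.0000
step 8: (k=8,j=0): S=61.9614, (K−S)⁺=76.0086, hold=75.7113 ⇒ V=76.0086 exercise | (k=8,j=1): S=77.4193, (K−S)⁺=60.5507, hold=60.2534 ⇒ V=60.5507 exercise | (k=8,j=2): S=96.7337, (K−S)⁺=41.2363, hold=40.9390 ⇒ V=41.2363 exercise | (k=8,j=3): S=120.8666, (K−S)⁺=17.1034, hold=16.8062 ⇒ V=17.1034 exercise | (k=8,j=4): S=151.0200, (K−S)⁺=0.0000, hold=1.4814 ⇒ V=1.4814 continue | (k=8,j=5): S=188.6960, (K−S)⁺=0.0000, hold=0.0000 ⇒ V=0.0000 continue | (k=8,j=6): S=235.7714, (K−S)⁺=0.0000, hold=0.0000 ⇒ V=0.0000 continue | (k=8,j=7): S=294.5910, (K−S)⁺=0.0000, hold=0.0000 ⇒ V=0.0000 continue | (k=8,j=8): S=368.0847, (K−S)⁺=0.0000, hold=0.0000 ⇒ V=0.0000 continue  boundary S*=120.8666
step 7: (k=7,j=0): S=69.2604, (K−S)⁺=68.7096, hold=68.4123 ⇒ V=68.7096 exercise | (k=7,j=1): S=86.5393, (K−S)⁺=51.4307, hold=51.1334 ⇒ V=51.4307 exercise | (k=7,j=2): S=108.1289, (K−S)⁺=29.8411, hold=29.5438 ⇒ V=29.8411 exercise | (k=7,j=3): S=135.1047, (K−S)⁺=2.8653, hold=9.5551 ⇒ V=9.5551 continue | (k=7,j=4): S=168.8102, (K−S)⁺=0.0000, hold=0.7659 ⇒ V=0.7659 continue | (k=7,j=5): S=210.9245, (K−S)⁺=0.0000, hold=0.0000 ⇒ V=0.0000 continue | (k=7,j=6): S=263.5453, (K−S)⁺=0.0000, hold=0.0000 ⇒ V=0.0000 continue | (k=7,j=7): S=329.2939, (K−S)⁺=0.0000, hold=0.0000 ⇒ V=0.0000 continue  boundary S*=108.1289
step 6: (k=6,j=0): S=77.4193, (K−S)⁺=60.5507, hold=60.2534 ⇒ V=60.5507 exercise | (k=6,j=1): S=96.7337, (K−S)⁺=41.2363, hold=40.9390 ⇒ V=41.2363 exercise | (k=6,j=2): S=120.8666, (K−S)⁺=17.1034, hold=20.0228 ⇒ V=20.0228 continue | (k=6,j=3): S=151.0200, (K−S)⁺=0.0000, hold=5.3085 ⇒ V=5.3085 continue | (k=6,j=4): S=188.6960, (K−S)⁺=0.0000, hold=0.3960 ⇒ V=0.3960 continue | (k=6,j=5): S=235.7714, (K−S)⁺=0.0000, hold=0.0000 ⇒ V=0.0000 continue | (k=6,j=6): S=294.5910, (K−S)⁺=0.0000, hold=0.0000 ⇒ V=0.0000 continue  boundary S*=96.7337
step 5: (k=5,j=0): S=86.5393, (K−S)⁺=51.4307, hold=51.1334 ⇒ V=51.4307 exercise | (k=5,j=1): S=108.1289, (K−S)⁺=29.8411, hold=30.9475 ⇒ V=30.9475 continue | (k=5,j=2): S=135.1047, (K−S)⁺=2.8653, hold=12.9046 ⇒ V=12.9046 continue | (k=5,j=3): S=168.8102, (K−S)⁺=0.0000, hold=2.9350 ⇒ V=2.9350 continue | (k=5,j=4): S=210.9245, (K−S)⁺=0.0000, hold=0.2047 ⇒ V=0.2047 continue | (k=5,j=5): S=263.5453, (K−S)⁺=0.0000, hold=0.0000 ⇒ V=0.0000 continue  boundary S*=86.5393
step 4: (k=4,j=0): S=96.7337, (K−S)⁺=41.2363, hold=41.4710 ⇒ V=41.4710 continue | (k=4,j=1): S=120.8666, (K−S)⁺=17.1034, hold=22.2053 ⇒ V=22.2053 continue | (k=4,j=2): S=151.0200, (K−S)⁺=0.0000, hold=8.0832 ⇒ V=8.0832 continue | (k=4,j=3): S=188.6960, (K−S)⁺=0.0000, hold=1.6159 ⇒ V=1.6159 continue | (k=4,j=4): S=235.7714, (K−S)⁺=0.0000, hold=0.1059 ⇒ V=0.1059 continue  boundary S*=-
step 3: (k=3,j=0): S=108.1289, (K−S)⁺=29.8411, hold=32.1182 ⇒ V=32.1182 continue | (k=3,j=1): S=135.1047, (K−S)⁺=2.8653, hold=15.3672 ⇒ V=15.3672 continue | (k=3,j=2): S=168.8102, (K−S)⁺=0.0000, hold=4.9561 ⇒ V=4.9561 continue | (k=3,j=3): S=210.9245, (K−S)⁺=0.0000, hold=0.8864 ⇒ V=0.8864 continue  boundary S*=-
step 2: (k=2,j=0): S=120.8666, (K−S)⁺=17.1034, hold=23.9947 ⇒ V=23.9947 continue | (k=2,j=1): S=151.0200, (K−S)⁺=0.0000, hold=10.3282 ⇒ V=10.3282 continue | (k=2,j=2): S=188.6960, (K−S)⁺=0.0000, hold=2.9886 ⇒ V=2.9886 continue  boundary S*=-
step 1: (k=1,j=0): S=135.1047, (K−S)⁺=2.8653, hold=17.3718 ⇒ V=17.3718 continue | (k=1,j=1): S=168.8102, (K−S)⁺=0.0000, hold=6.7769 ⇒ V=6.7769 continue  boundary S*=-
step 0: (k=0,j=0): S=151.0200, (K−S)⁺=0.0000, hold=12.2401 ⇒ V=12.2401 continue  boundary S*=-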